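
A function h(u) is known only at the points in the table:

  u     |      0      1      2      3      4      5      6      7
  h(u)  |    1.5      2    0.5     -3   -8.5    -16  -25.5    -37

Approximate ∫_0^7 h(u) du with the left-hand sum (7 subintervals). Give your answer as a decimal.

Δu = 1.
Sum = 1·[1.5 + 2 + 0.5 + (-3) + (-8.5) + (-16) + (-25.5)] = -49.

-49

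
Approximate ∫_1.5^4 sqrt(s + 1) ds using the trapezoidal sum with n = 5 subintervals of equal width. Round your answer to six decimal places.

4.816402

Δs = (4 − 1.5)/5 = 0.5.
f(1.5) ≈ 1.581139, f(2) ≈ 1.732051, f(2.5) ≈ 1.870829, f(3) ≈ 2.000000, f(3.5) ≈ 2.121320, f(4) ≈ 2.236068.
T_5 = (Δs/2)·[f(s_0) + 2f(s_1) + ... + 2f(s_{4}) + f(s_5)].
Sum ≈ 4.816402.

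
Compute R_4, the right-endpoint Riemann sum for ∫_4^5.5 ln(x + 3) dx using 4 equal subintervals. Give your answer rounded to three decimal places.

Δx = (5.5 − 4)/4 = 0.375.
Right endpoints: 4.375, 4.75, 5.125, 5.5.
f(4.375) ≈ 1.998, f(4.75) ≈ 2.048, f(5.125) ≈ 2.095, f(5.5) ≈ 2.140.
Sum = Δx · [f(4.375) + f(4.75) + f(5.125) + f(5.5)].
Sum ≈ 3.105.

3.105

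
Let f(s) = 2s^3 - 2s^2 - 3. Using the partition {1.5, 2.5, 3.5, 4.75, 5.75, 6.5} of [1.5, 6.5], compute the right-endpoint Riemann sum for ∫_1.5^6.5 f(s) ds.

Subinterval widths: 1, 1, 1.25, 1, 0.75.
Right endpoints: 2.5, 3.5, 4.75, 5.75, 6.5.
f(2.5) = 15.75, f(3.5) = 58.25, f(4.75) = 166.21875, f(5.75) = 311.09375, f(6.5) = 461.75.
Sum = Σ Δs_i · f(s_i).
Sum = 939.1796875.

939.1796875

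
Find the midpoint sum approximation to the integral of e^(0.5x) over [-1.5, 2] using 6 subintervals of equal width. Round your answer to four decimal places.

4.4759

Δx = (2 − (-1.5))/6 = 7/12.
Midpoints: -29/24, -0.625, -1/24, 13/24, 1.125, 41/24.
f(-29/24) ≈ 0.5465, f(-0.625) ≈ 0.7316, f(-1/24) ≈ 0.9794, f(13/24) ≈ 1.3111, f(1.125) ≈ 1.7551, f(41/24) ≈ 2.3494.
Sum = Δx · [f(-29/24) + f(-0.625) + f(-1/24) + ...].
Sum ≈ 4.4759.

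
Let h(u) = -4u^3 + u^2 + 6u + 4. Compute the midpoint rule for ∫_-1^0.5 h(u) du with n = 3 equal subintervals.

4.9375

Δu = (0.5 − (-1))/3 = 0.5.
Midpoints: -0.75, -0.25, 0.25.
h(-0.75) = 1.75, h(-0.25) = 2.625, h(0.25) = 5.5.
Sum = Δu · [h(-0.75) + h(-0.25) + h(0.25)].
Sum = 4.9375.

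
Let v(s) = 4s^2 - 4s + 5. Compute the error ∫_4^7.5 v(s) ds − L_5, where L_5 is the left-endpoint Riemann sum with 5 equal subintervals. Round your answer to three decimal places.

50.307

Exact integral: ∫_4^7.5 v(s) ds ≈ 414.16667.
L_5 = 363.86.
Error ≈ 414.16667 − 363.86 ≈ 50.307.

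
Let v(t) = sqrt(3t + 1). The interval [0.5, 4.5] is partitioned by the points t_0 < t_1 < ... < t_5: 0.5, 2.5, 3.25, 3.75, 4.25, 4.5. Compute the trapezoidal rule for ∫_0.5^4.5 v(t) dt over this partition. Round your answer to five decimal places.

Subinterval widths: 2, 0.75, 0.5, 0.5, 0.25.
v(0.5) ≈ 1.58114, v(2.5) ≈ 2.91548, v(3.25) ≈ 3.27872, v(3.75) ≈ 3.50000, v(4.25) ≈ 3.70810, v(4.5) ≈ 3.80789.
On each subinterval the trapezoid contributes (Δt_i/2)·[v(t_{i-1}) + v(t_i)].
Sum ≈ 11.25564.

11.25564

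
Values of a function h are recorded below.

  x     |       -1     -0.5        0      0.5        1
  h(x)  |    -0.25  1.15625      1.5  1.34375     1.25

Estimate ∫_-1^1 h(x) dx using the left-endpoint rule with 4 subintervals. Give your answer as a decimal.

1.875

Δx = 0.5.
Sum = 0.5·[(-0.25) + 1.15625 + 1.5 + 1.34375] = 1.875.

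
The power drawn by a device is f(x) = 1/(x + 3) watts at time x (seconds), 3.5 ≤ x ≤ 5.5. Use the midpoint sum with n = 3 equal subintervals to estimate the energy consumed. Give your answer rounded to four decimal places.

Δx = (5.5 − 3.5)/3 = 2/3.
Midpoints: 23/6, 4.5, 31/6.
f(23/6) = 6/41, f(4.5) = 2/15, f(31/6) = 6/49.
Sum = Δx · [f(23/6) + f(4.5) + f(31/6)].
Sum ≈ 0.2681.

0.2681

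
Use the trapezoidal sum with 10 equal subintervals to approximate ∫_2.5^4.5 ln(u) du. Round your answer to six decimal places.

Δu = (4.5 − 2.5)/10 = 0.2.
f(2.5) ≈ 0.916291, f(2.7) ≈ 0.993252, f(2.9) ≈ 1.064711, f(3.1) ≈ 1.131402, f(3.3) ≈ 1.193922, f(3.5) ≈ 1.252763, f(3.7) ≈ 1.308333, f(3.9) ≈ 1.360977, f(4.1) ≈ 1.410987, f(4.3) ≈ 1.458615, f(4.5) ≈ 1.504077.
T_10 = (Δu/2)·[f(u_0) + 2f(u_1) + ... + 2f(u_{9}) + f(u_10)].
Sum ≈ 2.477029.

2.477029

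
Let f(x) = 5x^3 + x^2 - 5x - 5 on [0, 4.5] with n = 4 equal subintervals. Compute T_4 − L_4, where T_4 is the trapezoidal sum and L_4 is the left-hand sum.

255.0234375

T_4 ≈ 502.813477.
L_4 ≈ 247.790039.
T_4 − L_4 = 255.0234375.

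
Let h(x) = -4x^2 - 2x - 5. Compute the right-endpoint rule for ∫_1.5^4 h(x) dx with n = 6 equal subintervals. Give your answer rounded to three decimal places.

Δx = (4 − 1.5)/6 = 5/12.
Right endpoints: 23/12, 7/3, 2.75, 19/6, 43/12, 4.
h(23/12) = -847/36, h(7/3) = -283/9, h(2.75) = -40.75, h(19/6) = -463/9, h(43/12) = -2287/36, h(4) = -77.
Sum = Δx · [h(23/12) + h(7/3) + h(2.75) + ...].
Sum ≈ -119.873.

-119.873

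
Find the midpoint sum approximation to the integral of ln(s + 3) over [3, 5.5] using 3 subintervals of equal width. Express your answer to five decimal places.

Δs = (5.5 − 3)/3 = 5/6.
Midpoints: 41/12, 4.25, 61/12.
f(41/12) ≈ 1.85890, f(4.25) ≈ 1.98100, f(61/12) ≈ 2.08980.
Sum = Δs · [f(41/12) + f(4.25) + f(61/12)].
Sum ≈ 4.94142.

4.94142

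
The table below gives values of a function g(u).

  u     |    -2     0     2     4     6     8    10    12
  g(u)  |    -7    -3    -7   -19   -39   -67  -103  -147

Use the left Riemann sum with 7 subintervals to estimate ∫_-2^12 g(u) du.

-490

Δu = 2.
Sum = 2·[(-7) + (-3) + (-7) + (-19) + (-39) + (-67) + (-103)] = -490.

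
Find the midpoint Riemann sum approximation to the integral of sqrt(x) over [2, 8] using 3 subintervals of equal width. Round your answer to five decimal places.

Δx = (8 − 2)/3 = 2.
Midpoints: 3, 5, 7.
f(3) ≈ 1.73205, f(5) ≈ 2.23607, f(7) ≈ 2.64575.
Sum = Δx · [f(3) + f(5) + f(7)].
Sum ≈ 13.22774.

13.22774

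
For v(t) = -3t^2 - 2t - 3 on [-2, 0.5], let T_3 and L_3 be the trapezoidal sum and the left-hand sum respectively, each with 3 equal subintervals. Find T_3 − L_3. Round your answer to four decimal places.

T_3 ≈ -12.743056.
L_3 ≈ -15.347222.
T_3 − L_3 ≈ 2.6042.

2.6042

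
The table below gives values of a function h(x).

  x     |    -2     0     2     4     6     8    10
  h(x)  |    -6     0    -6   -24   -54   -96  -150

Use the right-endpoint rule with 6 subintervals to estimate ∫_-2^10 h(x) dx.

Δx = 2.
Sum = 2·[0 + (-6) + (-24) + (-54) + (-96) + (-150)] = -660.

-660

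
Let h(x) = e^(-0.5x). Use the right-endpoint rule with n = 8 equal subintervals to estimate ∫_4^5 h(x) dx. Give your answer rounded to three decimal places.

0.103

Δx = (5 − 4)/8 = 0.125.
Right endpoints: 4.125, 4.25, 4.375, 4.5, 4.625, 4.75, 4.875, 5.
h(4.125) ≈ 0.127, h(4.25) ≈ 0.119, h(4.375) ≈ 0.112, h(4.5) ≈ 0.105, h(4.625) ≈ 0.099, h(4.75) ≈ 0.093, h(4.875) ≈ 0.087, h(5) ≈ 0.082.
Sum = Δx · [h(4.125) + h(4.25) + h(4.375) + ...].
Sum ≈ 0.103.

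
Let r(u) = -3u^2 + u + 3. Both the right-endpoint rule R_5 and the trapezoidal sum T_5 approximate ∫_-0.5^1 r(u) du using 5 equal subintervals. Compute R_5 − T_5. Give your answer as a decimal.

R_5 = 3.57.
T_5 = 3.6825.
R_5 − T_5 = -0.1125.

-0.1125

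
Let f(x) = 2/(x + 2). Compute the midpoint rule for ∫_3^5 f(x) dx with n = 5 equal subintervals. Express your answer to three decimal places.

Δx = (5 − 3)/5 = 0.4.
Midpoints: 3.2, 3.6, 4, 4.4, 4.8.
f(3.2) = 5/13, f(3.6) = 5/14, f(4) = 1/3, f(4.4) = 0.3125, f(4.8) = 5/17.
Sum = Δx · [f(3.2) + f(3.6) + f(4) + f(4.4) + f(4.8)].
Sum ≈ 0.673.

0.673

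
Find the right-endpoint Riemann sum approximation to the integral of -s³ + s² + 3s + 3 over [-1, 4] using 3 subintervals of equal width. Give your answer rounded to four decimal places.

-41.8519

Δs = (4 − (-1))/3 = 5/3.
Right endpoints: 2/3, 7/3, 4.
f(2/3) = 139/27, f(7/3) = 74/27, f(4) = -33.
Sum = Δs · [f(2/3) + f(7/3) + f(4)].
Sum ≈ -41.8519.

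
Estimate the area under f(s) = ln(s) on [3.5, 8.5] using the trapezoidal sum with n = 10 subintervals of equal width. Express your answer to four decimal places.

Δs = (8.5 − 3.5)/10 = 0.5.
f(3.5) ≈ 1.2528, f(4) ≈ 1.3863, f(4.5) ≈ 1.5041, f(5) ≈ 1.6094, f(5.5) ≈ 1.7047, f(6) ≈ 1.7918, f(6.5) ≈ 1.8718, f(7) ≈ 1.9459, f(7.5) ≈ 2.0149, f(8) ≈ 2.0794, f(8.5) ≈ 2.1401.
T_10 = (Δs/2)·[f(s_0) + 2f(s_1) + ... + 2f(s_{9}) + f(s_10)].
Sum ≈ 8.8024.

8.8024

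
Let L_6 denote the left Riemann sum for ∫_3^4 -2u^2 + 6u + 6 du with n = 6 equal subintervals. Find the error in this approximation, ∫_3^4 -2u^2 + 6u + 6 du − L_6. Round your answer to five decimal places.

-0.65741

Exact integral: ∫_3^4 f(u) du ≈ 2.3333333.
L_6 ≈ 2.9907407.
Error ≈ 2.3333333 − 2.9907407 ≈ -0.65741.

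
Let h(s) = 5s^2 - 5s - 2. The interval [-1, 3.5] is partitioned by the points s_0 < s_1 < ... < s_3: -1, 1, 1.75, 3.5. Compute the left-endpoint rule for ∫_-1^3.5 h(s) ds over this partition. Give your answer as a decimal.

22.484375

Subinterval widths: 2, 0.75, 1.75.
Left endpoints: -1, 1, 1.75.
h(-1) = 8, h(1) = -2, h(1.75) = 4.5625.
Sum = Σ Δs_i · h(s_i).
Sum = 22.484375.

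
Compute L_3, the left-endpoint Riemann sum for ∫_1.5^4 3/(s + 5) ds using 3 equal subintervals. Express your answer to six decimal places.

1.031647

Δs = (4 − 1.5)/3 = 5/6.
Left endpoints: 1.5, 7/3, 19/6.
f(1.5) = 6/13, f(7/3) = 9/22, f(19/6) = 18/49.
Sum = Δs · [f(1.5) + f(7/3) + f(19/6)].
Sum ≈ 1.031647.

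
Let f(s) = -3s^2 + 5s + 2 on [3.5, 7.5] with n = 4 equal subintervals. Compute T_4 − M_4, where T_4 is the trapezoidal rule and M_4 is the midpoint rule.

T_4 = -263.
M_4 = -260.
T_4 − M_4 = -3.

-3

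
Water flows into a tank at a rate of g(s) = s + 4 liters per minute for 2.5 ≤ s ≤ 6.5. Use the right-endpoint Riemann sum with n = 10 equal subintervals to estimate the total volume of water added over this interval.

34.8

Δs = (6.5 − 2.5)/10 = 0.4.
Right endpoints: 2.9, 3.3, 3.7, 4.1, 4.5, 4.9, 5.3, 5.7, 6.1, 6.5.
g(2.9) = 6.9, g(3.3) = 7.3, g(3.7) = 7.7, g(4.1) = 8.1, g(4.5) = 8.5, g(4.9) = 8.9, g(5.3) = 9.3, g(5.7) = 9.7, g(6.1) = 10.1, g(6.5) = 10.5.
Sum = Δs · [g(2.9) + g(3.3) + g(3.7) + ...].
Sum = 34.8.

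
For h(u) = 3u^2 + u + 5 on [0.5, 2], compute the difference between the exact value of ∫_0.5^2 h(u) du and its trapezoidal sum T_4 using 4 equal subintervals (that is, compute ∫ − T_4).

Exact integral: ∫_0.5^2 h(u) du = 17.25.
T_4 = 17.35546875.
Error = 17.25 − 17.35546875 = -0.10546875.

-0.10546875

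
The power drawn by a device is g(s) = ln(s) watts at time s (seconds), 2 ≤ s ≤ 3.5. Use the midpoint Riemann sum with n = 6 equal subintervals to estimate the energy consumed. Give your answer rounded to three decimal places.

1.499

Δs = (3.5 − 2)/6 = 0.25.
Midpoints: 2.125, 2.375, 2.625, 2.875, 3.125, 3.375.
g(2.125) ≈ 0.754, g(2.375) ≈ 0.865, g(2.625) ≈ 0.965, g(2.875) ≈ 1.056, g(3.125) ≈ 1.139, g(3.375) ≈ 1.216.
Sum = Δs · [g(2.125) + g(2.375) + g(2.625) + ...].
Sum ≈ 1.499.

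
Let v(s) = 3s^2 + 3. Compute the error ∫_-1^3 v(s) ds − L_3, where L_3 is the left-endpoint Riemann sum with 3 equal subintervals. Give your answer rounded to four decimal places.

12.4444

Exact integral: ∫_-1^3 v(s) ds = 40.
L_3 ≈ 27.555556.
Error ≈ 40 − 27.555556 ≈ 12.4444.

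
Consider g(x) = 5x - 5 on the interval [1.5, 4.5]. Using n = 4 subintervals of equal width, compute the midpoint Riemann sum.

30

Δx = (4.5 − 1.5)/4 = 0.75.
Midpoints: 1.875, 2.625, 3.375, 4.125.
g(1.875) = 4.375, g(2.625) = 8.125, g(3.375) = 11.875, g(4.125) = 15.625.
Sum = Δx · [g(1.875) + g(2.625) + g(3.375) + g(4.125)].
Sum = 30.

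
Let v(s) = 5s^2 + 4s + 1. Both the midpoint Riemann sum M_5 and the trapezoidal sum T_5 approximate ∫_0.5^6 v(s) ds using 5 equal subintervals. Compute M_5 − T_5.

-8.31875

M_5 = 434.01875.
T_5 = 442.3375.
M_5 − T_5 = -8.31875.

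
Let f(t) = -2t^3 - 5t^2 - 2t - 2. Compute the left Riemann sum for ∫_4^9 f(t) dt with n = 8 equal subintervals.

-3829.84375

Δt = (9 − 4)/8 = 0.625.
Left endpoints: 4, 4.625, 5.25, 5.875, 6.5, 7.125, 7.75, 8.375.
f(4) = -218, f(4.625) = -316.06640625, f(5.25) = -439.71875, f(5.875) = -591.88671875, f(6.5) = -775.5, f(7.125) = -993.48828125, f(7.75) = -1248.78125, f(8.375) = -1544.30859375.
Sum = Δt · [f(4) + f(4.625) + f(5.25) + ...].
Sum = -3829.84375.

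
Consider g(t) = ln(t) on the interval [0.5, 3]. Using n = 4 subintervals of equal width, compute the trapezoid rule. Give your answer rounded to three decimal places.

Δt = (3 − 0.5)/4 = 0.625.
g(0.5) ≈ -0.693, g(1.125) ≈ 0.118, g(1.75) ≈ 0.560, g(2.375) ≈ 0.865, g(3) ≈ 1.099.
T_4 = (Δt/2)·[g(t_0) + 2g(t_1) + 2g(t_2) + 2g(t_3) + g(t_4)].
Sum ≈ 1.091.

1.091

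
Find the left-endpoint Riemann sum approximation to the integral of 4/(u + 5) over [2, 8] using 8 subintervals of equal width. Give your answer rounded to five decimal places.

Δu = (8 − 2)/8 = 0.75.
Left endpoints: 2, 2.75, 3.5, 4.25, 5, 5.75, 6.5, 7.25.
f(2) = 4/7, f(2.75) = 16/31, f(3.5) = 8/17, f(4.25) = 16/37, f(5) = 0.4, f(5.75) = 16/43, f(6.5) = 8/23, f(7.25) = 16/49.
Sum = Δu · [f(2) + f(2.75) + f(3.5) + ...].
Sum ≈ 2.57777.

2.57777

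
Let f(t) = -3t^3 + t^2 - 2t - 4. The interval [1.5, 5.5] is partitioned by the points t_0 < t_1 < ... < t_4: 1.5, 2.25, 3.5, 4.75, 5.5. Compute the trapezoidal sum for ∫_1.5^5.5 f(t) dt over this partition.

-696.3125

Subinterval widths: 0.75, 1.25, 1.25, 0.75.
f(1.5) = -14.875, f(2.25) = -37.609375, f(3.5) = -127.375, f(4.75) = -312.453125, f(5.5) = -483.875.
On each subinterval the trapezoid contributes (Δt_i/2)·[f(t_{i-1}) + f(t_i)].
Sum = -696.3125.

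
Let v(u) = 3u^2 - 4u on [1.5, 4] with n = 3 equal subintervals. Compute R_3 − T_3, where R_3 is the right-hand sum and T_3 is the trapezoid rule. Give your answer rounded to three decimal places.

R_3 ≈ 47.01389.
T_3 ≈ 33.99306.
R_3 − T_3 ≈ 13.021.

13.021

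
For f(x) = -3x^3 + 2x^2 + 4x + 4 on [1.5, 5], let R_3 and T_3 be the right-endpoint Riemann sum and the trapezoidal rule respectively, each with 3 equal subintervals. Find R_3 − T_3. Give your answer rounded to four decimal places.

-178.1354

R_3 ≈ -524.141204.
T_3 ≈ -346.005787.
R_3 − T_3 ≈ -178.1354.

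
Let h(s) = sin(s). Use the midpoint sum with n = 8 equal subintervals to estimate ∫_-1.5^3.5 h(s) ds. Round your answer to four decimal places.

Δs = (3.5 − (-1.5))/8 = 0.625.
Midpoints: -1.1875, -0.5625, 0.0625, 0.6875, 1.3125, 1.9375, 2.5625, 3.1875.
h(-1.1875) ≈ -0.9274, h(-0.5625) ≈ -0.5333, h(0.0625) ≈ 0.0625, h(0.6875) ≈ 0.6346, h(1.3125) ≈ 0.9668, h(1.9375) ≈ 0.9335, h(2.5625) ≈ 0.5473, h(3.1875) ≈ -0.0459.
Sum = Δs · [h(-1.1875) + h(-0.5625) + h(0.0625) + ...].
Sum ≈ 1.0238.

1.0238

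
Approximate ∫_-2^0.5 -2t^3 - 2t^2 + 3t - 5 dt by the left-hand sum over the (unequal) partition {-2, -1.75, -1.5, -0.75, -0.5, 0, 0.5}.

-15.359375

Subinterval widths: 0.25, 0.25, 0.75, 0.25, 0.5, 0.5.
Left endpoints: -2, -1.75, -1.5, -0.75, -0.5, 0.
f(-2) = -3, f(-1.75) = -5.65625, f(-1.5) = -7.25, f(-0.75) = -7.53125, f(-0.5) = -6.75, f(0) = -5.
Sum = Σ Δt_i · f(t_i).
Sum = -15.359375.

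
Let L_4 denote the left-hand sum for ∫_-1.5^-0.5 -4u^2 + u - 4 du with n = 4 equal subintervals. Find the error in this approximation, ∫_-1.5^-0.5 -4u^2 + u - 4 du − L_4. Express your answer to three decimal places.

Exact integral: ∫_-1.5^-0.5 f(u) du ≈ -9.33333.
L_4 = -10.5.
Error ≈ -9.33333 − (-10.5) ≈ 1.167.

1.167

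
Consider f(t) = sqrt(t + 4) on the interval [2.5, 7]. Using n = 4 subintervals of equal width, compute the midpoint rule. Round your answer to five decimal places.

13.27643

Δt = (7 − 2.5)/4 = 1.125.
Midpoints: 3.0625, 4.1875, 5.3125, 6.4375.
f(3.0625) ≈ 2.65754, f(4.1875) ≈ 2.86138, f(5.3125) ≈ 3.05164, f(6.4375) ≈ 3.23071.
Sum = Δt · [f(3.0625) + f(4.1875) + f(5.3125) + f(6.4375)].
Sum ≈ 13.27643.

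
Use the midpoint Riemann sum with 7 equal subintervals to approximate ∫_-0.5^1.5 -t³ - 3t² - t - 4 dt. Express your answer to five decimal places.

-13.68878

Δt = (1.5 − (-0.5))/7 = 2/7.
Midpoints: -5/14, -1/14, 3/14, 0.5, 11/14, 15/14, 19/14.
f(-5/14) = -10921/2744, f(-1/14) = -10821/2744, f(3/14) = -11969/2744, f(0.5) = -5.375, f(11/14) = -19545/2744, f(15/14) = -26741/2744, f(19/14) = -36721/2744.
Sum = Δt · [f(-5/14) + f(-1/14) + f(3/14) + ...].
Sum ≈ -13.68878.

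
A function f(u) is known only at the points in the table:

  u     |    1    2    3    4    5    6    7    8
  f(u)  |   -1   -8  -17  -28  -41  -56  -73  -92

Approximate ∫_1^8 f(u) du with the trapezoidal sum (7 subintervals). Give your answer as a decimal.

-269.5

Δu = 1.
T_7 = (1/2)·[(-1) + 2·(-8) + 2·(-17) + 2·(-28) + 2·(-41) + 2·(-56) + 2·(-73) + (-92)] = -269.5.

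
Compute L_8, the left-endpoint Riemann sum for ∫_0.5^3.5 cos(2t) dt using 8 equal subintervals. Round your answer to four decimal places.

-0.1279

Δt = (3.5 − 0.5)/8 = 0.375.
Left endpoints: 0.5, 0.875, 1.25, 1.625, 2, 2.375, 2.75, 3.125.
f(0.5) ≈ 0.5403, f(0.875) ≈ -0.1782, f(1.25) ≈ -0.8011, f(1.625) ≈ -0.9941, f(2) ≈ -0.6536, f(2.375) ≈ 0.0376, f(2.75) ≈ 0.7087, f(3.125) ≈ 0.9994.
Sum = Δt · [f(0.5) + f(0.875) + f(1.25) + ...].
Sum ≈ -0.1279.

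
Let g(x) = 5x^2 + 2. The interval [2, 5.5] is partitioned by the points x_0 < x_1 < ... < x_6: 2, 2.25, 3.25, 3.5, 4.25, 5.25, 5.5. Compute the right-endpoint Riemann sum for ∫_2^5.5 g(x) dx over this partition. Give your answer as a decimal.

Subinterval widths: 0.25, 1, 0.25, 0.75, 1, 0.25.
Right endpoints: 2.25, 3.25, 3.5, 4.25, 5.25, 5.5.
g(2.25) = 27.3125, g(3.25) = 54.8125, g(3.5) = 63.25, g(4.25) = 92.3125, g(5.25) = 139.8125, g(5.5) = 153.25.
Sum = Σ Δx_i · g(x_i).
Sum = 324.8125.

324.8125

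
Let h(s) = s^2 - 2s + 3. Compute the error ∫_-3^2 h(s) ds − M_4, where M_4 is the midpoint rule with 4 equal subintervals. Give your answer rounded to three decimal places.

Exact integral: ∫_-3^2 h(s) ds ≈ 31.66667.
M_4 = 31.015625.
Error ≈ 31.66667 − 31.015625 ≈ 0.651.

0.651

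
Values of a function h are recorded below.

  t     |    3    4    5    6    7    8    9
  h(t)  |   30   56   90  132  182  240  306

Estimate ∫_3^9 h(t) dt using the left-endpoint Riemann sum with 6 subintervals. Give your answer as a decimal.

Δt = 1.
Sum = 1·[30 + 56 + 90 + 132 + 182 + 240] = 730.

730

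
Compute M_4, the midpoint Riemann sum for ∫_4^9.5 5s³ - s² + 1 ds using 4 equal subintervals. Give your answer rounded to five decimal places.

9515.49951

Δs = (9.5 − 4)/4 = 1.375.
Midpoints: 4.6875, 6.0625, 7.4375, 8.8125.
f(4.6875) = 2023471/4096, f(6.0625) = 4416917/4096, f(7.4375) = 8203315/4096, f(8.8125) = 13702105/4096.
Sum = Δs · [f(4.6875) + f(6.0625) + f(7.4375) + f(8.8125)].
Sum ≈ 9515.49951.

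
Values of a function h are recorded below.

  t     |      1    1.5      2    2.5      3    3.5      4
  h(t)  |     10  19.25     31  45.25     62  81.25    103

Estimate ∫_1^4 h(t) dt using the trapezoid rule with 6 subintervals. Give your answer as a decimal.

Δt = 0.5.
T_6 = (0.5/2)·[10 + 2·19.25 + 2·31 + 2·45.25 + 2·62 + 2·81.25 + 103] = 147.625.

147.625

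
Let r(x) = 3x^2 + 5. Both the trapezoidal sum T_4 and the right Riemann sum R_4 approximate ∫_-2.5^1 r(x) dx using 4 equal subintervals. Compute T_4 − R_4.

T_4 = 35.46484375.
R_4 = 28.57421875.
T_4 − R_4 = 6.890625.

6.890625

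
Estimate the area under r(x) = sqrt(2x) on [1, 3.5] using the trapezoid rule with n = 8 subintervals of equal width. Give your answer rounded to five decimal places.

5.22794

Δx = (3.5 − 1)/8 = 0.3125.
r(1) ≈ 1.41421, r(1.3125) ≈ 1.62019, r(1.625) ≈ 1.80278, r(1.9375) ≈ 1.96850, r(2.25) ≈ 2.12132, r(2.5625) ≈ 2.26385, r(2.875) ≈ 2.39792, r(3.1875) ≈ 2.52488, r(3.5) ≈ 2.64575.
T_8 = (Δx/2)·[r(x_0) + 2r(x_1) + ... + 2r(x_{7}) + r(x_8)].
Sum ≈ 5.22794.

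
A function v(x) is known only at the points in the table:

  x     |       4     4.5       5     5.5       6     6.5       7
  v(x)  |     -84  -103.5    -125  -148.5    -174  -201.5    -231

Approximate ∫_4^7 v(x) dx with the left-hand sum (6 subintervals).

Δx = 0.5.
Sum = 0.5·[(-84) + (-103.5) + (-125) + (-148.5) + (-174) + (-201.5)] = -418.25.

-418.25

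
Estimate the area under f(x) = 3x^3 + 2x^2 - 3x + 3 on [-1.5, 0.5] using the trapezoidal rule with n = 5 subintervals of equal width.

Δx = (0.5 − (-1.5))/5 = 0.4.
f(-1.5) = 1.875, f(-1.1) = 4.727, f(-0.7) = 5.051, f(-0.3) = 3.999, f(0.1) = 2.723, f(0.5) = 2.375.
T_5 = (Δx/2)·[f(x_0) + 2f(x_1) + ... + 2f(x_{4}) + f(x_5)].
Sum = 7.45.

7.45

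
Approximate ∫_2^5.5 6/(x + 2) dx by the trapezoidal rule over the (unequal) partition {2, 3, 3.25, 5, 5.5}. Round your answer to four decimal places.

3.8071

Subinterval widths: 1, 0.25, 1.75, 0.5.
f(2) = 1.5, f(3) = 1.2, f(3.25) = 8/7, f(5) = 6/7, f(5.5) = 0.8.
On each subinterval the trapezoid contributes (Δx_i/2)·[f(x_{i-1}) + f(x_i)].
Sum ≈ 3.8071.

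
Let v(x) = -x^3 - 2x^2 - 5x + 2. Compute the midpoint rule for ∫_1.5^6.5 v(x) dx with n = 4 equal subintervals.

Δx = (6.5 − 1.5)/4 = 1.25.
Midpoints: 2.125, 3.375, 4.625, 5.875.
v(2.125) = -13953/512, v(3.375) = -38963/512, v(4.625) = -83373/512, v(5.875) = -153183/512.
Sum = Δx · [v(2.125) + v(3.375) + v(4.625) + v(5.875)].
Sum = -706.71875.

-706.71875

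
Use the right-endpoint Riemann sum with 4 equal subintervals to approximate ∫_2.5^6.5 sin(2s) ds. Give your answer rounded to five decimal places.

Δs = (6.5 − 2.5)/4 = 1.
Right endpoints: 3.5, 4.5, 5.5, 6.5.
f(3.5) ≈ 0.65699, f(4.5) ≈ 0.41212, f(5.5) ≈ -0.99999, f(6.5) ≈ 0.42017.
Sum = Δs · [f(3.5) + f(4.5) + f(5.5) + f(6.5)].
Sum ≈ 0.48928.

0.48928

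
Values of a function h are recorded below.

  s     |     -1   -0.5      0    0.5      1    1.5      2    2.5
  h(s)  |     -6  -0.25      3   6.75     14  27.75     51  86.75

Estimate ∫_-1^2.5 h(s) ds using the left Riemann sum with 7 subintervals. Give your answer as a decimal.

Δs = 0.5.
Sum = 0.5·[(-6) + (-0.25) + 3 + 6.75 + 14 + 27.75 + 51] = 48.125.

48.125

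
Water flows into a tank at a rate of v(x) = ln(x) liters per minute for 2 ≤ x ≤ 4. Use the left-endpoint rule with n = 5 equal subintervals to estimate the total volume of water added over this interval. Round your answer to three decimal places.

Δx = (4 − 2)/5 = 0.4.
Left endpoints: 2, 2.4, 2.8, 3.2, 3.6.
v(2) ≈ 0.693, v(2.4) ≈ 0.875, v(2.8) ≈ 1.030, v(3.2) ≈ 1.163, v(3.6) ≈ 1.281.
Sum = Δx · [v(2) + v(2.4) + v(2.8) + v(3.2) + v(3.6)].
Sum ≈ 2.017.

2.017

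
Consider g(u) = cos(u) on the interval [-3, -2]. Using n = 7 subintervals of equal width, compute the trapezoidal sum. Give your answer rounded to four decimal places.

-0.7669

Δu = (-2 − (-3))/7 = 1/7.
g(-3) ≈ -0.9900, g(-20/7) ≈ -0.9598, g(-19/7) ≈ -0.9101, g(-18/7) ≈ -0.8418, g(-17/7) ≈ -0.7564, g(-16/7) ≈ -0.6556, g(-15/7) ≈ -0.5414, g(-2) ≈ -0.4161.
T_7 = (Δu/2)·[g(u_0) + 2g(u_1) + ... + 2g(u_{6}) + g(u_7)].
Sum ≈ -0.7669.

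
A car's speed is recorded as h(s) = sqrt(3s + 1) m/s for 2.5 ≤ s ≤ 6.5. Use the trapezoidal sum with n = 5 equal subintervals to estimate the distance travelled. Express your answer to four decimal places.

15.1094

Δs = (6.5 − 2.5)/5 = 0.8.
h(2.5) ≈ 2.9155, h(3.3) ≈ 3.3015, h(4.1) ≈ 3.6469, h(4.9) ≈ 3.9623, h(5.7) ≈ 4.2544, h(6.5) ≈ 4.5277.
T_5 = (Δs/2)·[h(s_0) + 2h(s_1) + ... + 2h(s_{4}) + h(s_5)].
Sum ≈ 15.1094.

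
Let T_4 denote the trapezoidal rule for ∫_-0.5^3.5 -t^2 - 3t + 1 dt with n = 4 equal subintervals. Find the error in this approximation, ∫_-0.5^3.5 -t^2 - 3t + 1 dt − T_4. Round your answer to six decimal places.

Exact integral: ∫_-0.5^3.5 f(t) dt ≈ -28.33333333.
T_4 = -29.
Error ≈ -28.33333333 − (-29) ≈ 0.666667.

0.666667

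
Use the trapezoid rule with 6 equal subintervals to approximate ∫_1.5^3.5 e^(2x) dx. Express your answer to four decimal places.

558.0637

Δx = (3.5 − 1.5)/6 = 1/3.
f(1.5) ≈ 20.0855, f(11/6) ≈ 39.1213, f(13/6) ≈ 76.1979, f(2.5) ≈ 148.4132, f(17/6) ≈ 289.0694, f(19/6) ≈ 563.0302, f(3.5) ≈ 1096.6332.
T_6 = (Δx/2)·[f(x_0) + 2f(x_1) + ... + 2f(x_{5}) + f(x_6)].
Sum ≈ 558.0637.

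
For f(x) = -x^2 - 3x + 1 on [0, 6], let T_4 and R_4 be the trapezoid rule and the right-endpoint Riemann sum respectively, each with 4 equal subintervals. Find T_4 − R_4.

T_4 = -122.25.
R_4 = -162.75.
T_4 − R_4 = 40.5.

40.5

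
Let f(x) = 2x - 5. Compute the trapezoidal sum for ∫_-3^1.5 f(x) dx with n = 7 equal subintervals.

-29.25

Δx = (1.5 − (-3))/7 = 9/14.
f(-3) = -11, f(-33/14) = -68/7, f(-12/7) = -59/7, f(-15/14) = -50/7, f(-3/7) = -41/7, f(3/14) = -32/7, f(6/7) = -23/7, f(1.5) = -2.
T_7 = (Δx/2)·[f(x_0) + 2f(x_1) + ... + 2f(x_{6}) + f(x_7)].
Sum = -29.25.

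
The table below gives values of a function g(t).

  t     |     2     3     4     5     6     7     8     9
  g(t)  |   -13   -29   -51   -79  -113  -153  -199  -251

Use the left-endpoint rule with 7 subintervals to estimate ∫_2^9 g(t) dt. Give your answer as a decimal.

-637

Δt = 1.
Sum = 1·[(-13) + (-29) + (-51) + (-79) + (-113) + (-153) + (-199)] = -637.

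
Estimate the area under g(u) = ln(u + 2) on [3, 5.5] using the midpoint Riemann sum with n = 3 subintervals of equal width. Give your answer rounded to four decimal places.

4.5665

Δu = (5.5 − 3)/3 = 5/6.
Midpoints: 41/12, 4.25, 61/12.
g(41/12) ≈ 1.6895, g(4.25) ≈ 1.8326, g(61/12) ≈ 1.9577.
Sum = Δu · [g(41/12) + g(4.25) + g(61/12)].
Sum ≈ 4.5665.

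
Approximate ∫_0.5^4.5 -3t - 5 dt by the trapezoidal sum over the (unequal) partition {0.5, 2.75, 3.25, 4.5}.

-50

Subinterval widths: 2.25, 0.5, 1.25.
f(0.5) = -6.5, f(2.75) = -13.25, f(3.25) = -14.75, f(4.5) = -18.5.
On each subinterval the trapezoid contributes (Δt_i/2)·[f(t_{i-1}) + f(t_i)].
Sum = -50.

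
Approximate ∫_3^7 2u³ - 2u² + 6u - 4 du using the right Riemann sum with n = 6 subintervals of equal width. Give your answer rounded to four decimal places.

Δu = (7 − 3)/6 = 2/3.
Right endpoints: 11/3, 13/3, 5, 17/3, 19/3, 7.
f(11/3) = 2422/27, f(13/3) = 3974/27, f(5) = 226, f(17/3) = 8902/27, f(19/3) = 12470/27, f(7) = 626.
Sum = Δu · [f(11/3) + f(13/3) + f(5) + ...].
Sum ≈ 1253.6296.

1253.6296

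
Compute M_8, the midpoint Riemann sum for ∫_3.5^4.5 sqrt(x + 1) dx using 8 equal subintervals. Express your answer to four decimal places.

2.2351

Δx = (4.5 − 3.5)/8 = 0.125.
Midpoints: 3.5625, 3.6875, 3.8125, 3.9375, 4.0625, 4.1875, 4.3125, 4.4375.
f(3.5625) ≈ 2.1360, f(3.6875) ≈ 2.1651, f(3.8125) ≈ 2.1937, f(3.9375) ≈ 2.2220, f(4.0625) ≈ 2.2500, f(4.1875) ≈ 2.2776, f(4.3125) ≈ 2.3049, f(4.4375) ≈ 2.3318.
Sum = Δx · [f(3.5625) + f(3.6875) + f(3.8125) + ...].
Sum ≈ 2.2351.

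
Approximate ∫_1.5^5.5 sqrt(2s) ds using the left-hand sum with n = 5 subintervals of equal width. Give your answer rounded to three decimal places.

Δs = (5.5 − 1.5)/5 = 0.8.
Left endpoints: 1.5, 2.3, 3.1, 3.9, 4.7.
f(1.5) ≈ 1.732, f(2.3) ≈ 2.145, f(3.1) ≈ 2.490, f(3.9) ≈ 2.793, f(4.7) ≈ 3.066.
Sum = Δs · [f(1.5) + f(2.3) + f(3.1) + f(3.9) + f(4.7)].
Sum ≈ 9.780.

9.780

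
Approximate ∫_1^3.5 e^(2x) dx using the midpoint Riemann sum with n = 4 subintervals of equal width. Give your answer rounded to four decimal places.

510.7168

Δx = (3.5 − 1)/4 = 0.625.
Midpoints: 1.3125, 1.9375, 2.5625, 3.1875.
f(1.3125) ≈ 13.8046, f(1.9375) ≈ 48.1827, f(2.5625) ≈ 168.1741, f(3.1875) ≈ 586.9854.
Sum = Δx · [f(1.3125) + f(1.9375) + f(2.5625) + f(3.1875)].
Sum ≈ 510.7168.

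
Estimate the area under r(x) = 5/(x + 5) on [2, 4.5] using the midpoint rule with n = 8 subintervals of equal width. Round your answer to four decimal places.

Δx = (4.5 − 2)/8 = 0.3125.
Midpoints: 2.15625, 2.46875, 2.78125, 3.09375, 3.40625, 3.71875, 4.03125, 4.34375.
r(2.15625) = 160/229, r(2.46875) = 160/239, r(2.78125) = 160/249, r(3.09375) = 160/259, r(3.40625) = 160/269, r(3.71875) = 160/279, r(4.03125) = 160/289, r(4.34375) = 160/299.
Sum = Δx · [r(2.15625) + r(2.46875) + r(2.78125) + ...].
Sum ≈ 1.5267.

1.5267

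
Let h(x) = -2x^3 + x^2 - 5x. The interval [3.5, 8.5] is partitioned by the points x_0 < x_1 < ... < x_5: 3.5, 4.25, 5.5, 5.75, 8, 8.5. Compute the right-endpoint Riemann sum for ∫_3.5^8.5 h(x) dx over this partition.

Subinterval widths: 0.75, 1.25, 0.25, 2.25, 0.5.
Right endpoints: 4.25, 5.5, 5.75, 8, 8.5.
h(4.25) = -156.71875, h(5.5) = -330, h(5.75) = -375.90625, h(8) = -1000, h(8.5) = -1198.5.
Sum = Σ Δx_i · h(x_i).
Sum = -3473.265625.

-3473.265625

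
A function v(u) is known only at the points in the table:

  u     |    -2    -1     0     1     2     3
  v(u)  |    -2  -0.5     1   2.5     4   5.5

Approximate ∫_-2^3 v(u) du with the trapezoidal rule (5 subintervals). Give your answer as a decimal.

Δu = 1.
T_5 = (1/2)·[(-2) + 2·(-0.5) + 2·1 + 2·2.5 + 2·4 + 5.5] = 8.75.

8.75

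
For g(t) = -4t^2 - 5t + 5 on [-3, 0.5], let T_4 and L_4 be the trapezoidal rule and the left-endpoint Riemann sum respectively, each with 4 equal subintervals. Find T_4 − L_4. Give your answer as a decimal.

T_4 = 1.421875.
L_4 = -6.234375.
T_4 − L_4 = 7.65625.

7.65625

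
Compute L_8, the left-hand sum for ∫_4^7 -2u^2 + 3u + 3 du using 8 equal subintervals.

-116.953125

Δu = (7 − 4)/8 = 0.375.
Left endpoints: 4, 4.375, 4.75, 5.125, 5.5, 5.875, 6.25, 6.625.
f(4) = -17, f(4.375) = -22.15625, f(4.75) = -27.875, f(5.125) = -34.15625, f(5.5) = -41, f(5.875) = -48.40625, f(6.25) = -56.375, f(6.625) = -64.90625.
Sum = Δu · [f(4) + f(4.375) + f(4.75) + ...].
Sum = -116.953125.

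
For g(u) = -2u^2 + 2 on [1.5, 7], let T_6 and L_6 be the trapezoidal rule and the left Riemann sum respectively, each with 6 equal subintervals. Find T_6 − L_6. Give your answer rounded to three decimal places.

-42.854

T_6 ≈ -216.95718.
L_6 ≈ -174.10301.
T_6 − L_6 ≈ -42.854.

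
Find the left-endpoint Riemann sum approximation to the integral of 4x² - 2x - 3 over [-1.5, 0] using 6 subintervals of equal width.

3.8125

Δx = (0 − (-1.5))/6 = 0.25.
Left endpoints: -1.5, -1.25, -1, -0.75, -0.5, -0.25.
f(-1.5) = 9, f(-1.25) = 5.75, f(-1) = 3, f(-0.75) = 0.75, f(-0.5) = -1, f(-0.25) = -2.25.
Sum = Δx · [f(-1.5) + f(-1.25) + f(-1) + ...].
Sum = 3.8125.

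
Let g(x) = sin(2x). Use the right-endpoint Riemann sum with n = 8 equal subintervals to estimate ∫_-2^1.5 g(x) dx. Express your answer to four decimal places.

Δx = (1.5 − (-2))/8 = 0.4375.
Right endpoints: -1.5625, -1.125, -0.6875, -0.25, 0.1875, 0.625, 1.0625, 1.5.
g(-1.5625) ≈ -0.0166, g(-1.125) ≈ -0.7781, g(-0.6875) ≈ -0.9809, g(-0.25) ≈ -0.4794, g(0.1875) ≈ 0.3663, g(0.625) ≈ 0.9490, g(1.0625) ≈ 0.8503, g(1.5) ≈ 0.1411.
Sum = Δx · [g(-1.5625) + g(-1.125) + g(-0.6875) + ...].
Sum ≈ 0.0226.

0.0226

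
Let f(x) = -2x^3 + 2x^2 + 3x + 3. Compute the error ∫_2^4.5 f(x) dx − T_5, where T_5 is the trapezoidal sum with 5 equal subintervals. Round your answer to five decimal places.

Exact integral: ∫_2^4.5 f(x) dx ≈ -109.7395833.
T_5 = -111.5625.
Error ≈ -109.7395833 − (-111.5625) ≈ 1.82292.

1.82292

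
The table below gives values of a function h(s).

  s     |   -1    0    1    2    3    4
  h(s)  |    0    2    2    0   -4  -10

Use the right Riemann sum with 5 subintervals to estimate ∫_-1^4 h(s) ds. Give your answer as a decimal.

-10

Δs = 1.
Sum = 1·[2 + 2 + 0 + (-4) + (-10)] = -10.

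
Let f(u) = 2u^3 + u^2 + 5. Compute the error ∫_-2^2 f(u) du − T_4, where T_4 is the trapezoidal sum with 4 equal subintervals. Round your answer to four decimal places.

Exact integral: ∫_-2^2 f(u) du ≈ 25.333333.
T_4 = 26.
Error ≈ 25.333333 − 26 ≈ -0.6667.

-0.6667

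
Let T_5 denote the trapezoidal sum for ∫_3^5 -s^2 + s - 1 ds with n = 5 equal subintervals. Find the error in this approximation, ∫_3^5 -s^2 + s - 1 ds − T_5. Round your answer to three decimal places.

0.053

Exact integral: ∫_3^5 f(s) ds ≈ -26.66667.
T_5 = -26.72.
Error ≈ -26.66667 − (-26.72) ≈ 0.053.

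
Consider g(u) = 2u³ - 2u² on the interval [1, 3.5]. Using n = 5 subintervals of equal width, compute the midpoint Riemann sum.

46.015625

Δu = (3.5 − 1)/5 = 0.5.
Midpoints: 1.25, 1.75, 2.25, 2.75, 3.25.
g(1.25) = 0.78125, g(1.75) = 4.59375, g(2.25) = 12.65625, g(2.75) = 26.46875, g(3.25) = 47.53125.
Sum = Δu · [g(1.25) + g(1.75) + g(2.25) + g(2.75) + g(3.25)].
Sum = 46.015625.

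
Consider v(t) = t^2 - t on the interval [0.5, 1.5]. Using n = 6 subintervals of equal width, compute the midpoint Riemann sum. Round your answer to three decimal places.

Δt = (1.5 − 0.5)/6 = 1/6.
Midpoints: 7/12, 0.75, 11/12, 13/12, 1.25, 17/12.
v(7/12) = -35/144, v(0.75) = -0.1875, v(11/12) = -11/144, v(13/12) = 13/144, v(1.25) = 0.3125, v(17/12) = 85/144.
Sum = Δt · [v(7/12) + v(0.75) + v(11/12) + ...].
Sum ≈ 0.081.

0.081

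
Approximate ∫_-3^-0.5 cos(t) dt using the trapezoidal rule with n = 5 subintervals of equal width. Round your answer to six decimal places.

Δt = (-0.5 − (-3))/5 = 0.5.
f(-3) ≈ -0.989992, f(-2.5) ≈ -0.801144, f(-2) ≈ -0.416147, f(-1.5) ≈ 0.070737, f(-1) ≈ 0.540302, f(-0.5) ≈ 0.877583.
T_5 = (Δt/2)·[f(t_0) + 2f(t_1) + ... + 2f(t_{4}) + f(t_5)].
Sum ≈ -0.331228.

-0.331228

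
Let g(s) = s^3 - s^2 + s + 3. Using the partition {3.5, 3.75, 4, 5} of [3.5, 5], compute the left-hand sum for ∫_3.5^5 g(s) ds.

Subinterval widths: 0.25, 0.25, 1.
Left endpoints: 3.5, 3.75, 4.
g(3.5) = 37.125, g(3.75) = 45.421875, g(4) = 55.
Sum = Σ Δs_i · g(s_i).
Sum = 75.63671875.

75.63671875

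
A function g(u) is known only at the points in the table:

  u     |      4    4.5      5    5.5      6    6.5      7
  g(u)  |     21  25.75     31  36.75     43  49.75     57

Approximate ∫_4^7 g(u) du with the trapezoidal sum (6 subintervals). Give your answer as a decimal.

112.625

Δu = 0.5.
T_6 = (0.5/2)·[21 + 2·25.75 + 2·31 + 2·36.75 + 2·43 + 2·49.75 + 57] = 112.625.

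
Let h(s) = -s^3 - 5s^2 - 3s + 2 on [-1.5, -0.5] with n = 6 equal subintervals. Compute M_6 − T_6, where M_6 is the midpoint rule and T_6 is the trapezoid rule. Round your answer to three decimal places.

M_6 ≈ 0.83796.
T_6 ≈ 0.82407.
M_6 − T_6 ≈ 0.014.

0.014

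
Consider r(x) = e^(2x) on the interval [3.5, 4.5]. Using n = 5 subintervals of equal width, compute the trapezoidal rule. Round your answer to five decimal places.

Δx = (4.5 − 3.5)/5 = 0.2.
r(3.5) ≈ 1096.63316, r(3.7) ≈ 1635.98443, r(3.9) ≈ 2440.60198, r(4.1) ≈ 3640.95031, r(4.3) ≈ 5431.65959, r(4.5) ≈ 8103.08393.
T_5 = (Δx/2)·[r(x_0) + 2r(x_1) + ... + 2r(x_{4}) + r(x_5)].
Sum ≈ 3549.81097.

3549.81097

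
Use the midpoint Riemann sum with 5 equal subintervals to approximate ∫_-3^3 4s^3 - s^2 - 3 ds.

-35.28

Δs = (3 − (-3))/5 = 1.2.
Midpoints: -2.4, -1.2, 0, 1.2, 2.4.
f(-2.4) = -64.056, f(-1.2) = -11.352, f(0) = -3, f(1.2) = 2.472, f(2.4) = 46.536.
Sum = Δs · [f(-2.4) + f(-1.2) + f(0) + f(1.2) + f(2.4)].
Sum = -35.28.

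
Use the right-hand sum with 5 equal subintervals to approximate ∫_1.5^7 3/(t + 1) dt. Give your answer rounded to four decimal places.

Δt = (7 − 1.5)/5 = 1.1.
Right endpoints: 2.6, 3.7, 4.8, 5.9, 7.
f(2.6) = 5/6, f(3.7) = 30/47, f(4.8) = 15/29, f(5.9) = 10/23, f(7) = 0.375.
Sum = Δt · [f(2.6) + f(3.7) + f(4.8) + f(5.9) + f(7)].
Sum ≈ 3.0785.

3.0785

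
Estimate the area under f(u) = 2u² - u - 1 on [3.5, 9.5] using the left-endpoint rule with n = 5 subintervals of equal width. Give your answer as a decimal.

Δu = (9.5 − 3.5)/5 = 1.2.
Left endpoints: 3.5, 4.7, 5.9, 7.1, 8.3.
f(3.5) = 20, f(4.7) = 38.48, f(5.9) = 62.72, f(7.1) = 92.72, f(8.3) = 128.48.
Sum = Δu · [f(3.5) + f(4.7) + f(5.9) + f(7.1) + f(8.3)].
Sum = 410.88.

410.88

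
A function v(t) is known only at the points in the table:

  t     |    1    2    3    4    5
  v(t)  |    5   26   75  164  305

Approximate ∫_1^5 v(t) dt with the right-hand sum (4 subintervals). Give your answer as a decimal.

570

Δt = 1.
Sum = 1·[26 + 75 + 164 + 305] = 570.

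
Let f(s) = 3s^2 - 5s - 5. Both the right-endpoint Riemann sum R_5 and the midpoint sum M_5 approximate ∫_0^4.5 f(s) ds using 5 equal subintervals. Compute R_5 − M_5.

19.94625

R_5 = 37.035.
M_5 = 17.08875.
R_5 − M_5 = 19.94625.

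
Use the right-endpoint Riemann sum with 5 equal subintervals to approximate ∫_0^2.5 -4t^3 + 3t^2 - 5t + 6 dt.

Δt = (2.5 − 0)/5 = 0.5.
Right endpoints: 0.5, 1, 1.5, 2, 2.5.
f(0.5) = 3.75, f(1) = 0, f(1.5) = -8.25, f(2) = -24, f(2.5) = -50.25.
Sum = Δt · [f(0.5) + f(1) + f(1.5) + f(2) + f(2.5)].
Sum = -39.375.

-39.375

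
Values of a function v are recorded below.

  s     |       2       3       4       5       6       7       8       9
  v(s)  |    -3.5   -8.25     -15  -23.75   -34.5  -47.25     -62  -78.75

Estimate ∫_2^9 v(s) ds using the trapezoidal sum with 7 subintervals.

-231.875

Δs = 1.
T_7 = (1/2)·[(-3.5) + 2·(-8.25) + 2·(-15) + 2·(-23.75) + 2·(-34.5) + 2·(-47.25) + 2·(-62) + (-78.75)] = -231.875.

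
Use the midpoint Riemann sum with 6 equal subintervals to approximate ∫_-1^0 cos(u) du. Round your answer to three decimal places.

0.842

Δu = (0 − (-1))/6 = 1/6.
Midpoints: -11/12, -0.75, -7/12, -5/12, -0.25, -1/12.
f(-11/12) ≈ 0.608, f(-0.75) ≈ 0.732, f(-7/12) ≈ 0.835, f(-5/12) ≈ 0.914, f(-0.25) ≈ 0.969, f(-1/12) ≈ 0.997.
Sum = Δu · [f(-11/12) + f(-0.75) + f(-7/12) + ...].
Sum ≈ 0.842.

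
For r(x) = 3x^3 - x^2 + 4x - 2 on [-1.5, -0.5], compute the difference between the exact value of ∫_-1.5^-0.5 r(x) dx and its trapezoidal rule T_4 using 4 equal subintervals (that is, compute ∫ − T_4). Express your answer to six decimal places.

0.104167

Exact integral: ∫_-1.5^-0.5 r(x) dx ≈ -10.83333333.
T_4 = -10.9375.
Error ≈ -10.83333333 − (-10.9375) ≈ 0.104167.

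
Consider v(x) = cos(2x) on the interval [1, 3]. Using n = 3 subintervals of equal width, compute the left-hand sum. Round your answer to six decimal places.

-0.962351

Δx = (3 − 1)/3 = 2/3.
Left endpoints: 1, 5/3, 7/3.
v(1) ≈ -0.416147, v(5/3) ≈ -0.981674, v(7/3) ≈ -0.045706.
Sum = Δx · [v(1) + v(5/3) + v(7/3)].
Sum ≈ -0.962351.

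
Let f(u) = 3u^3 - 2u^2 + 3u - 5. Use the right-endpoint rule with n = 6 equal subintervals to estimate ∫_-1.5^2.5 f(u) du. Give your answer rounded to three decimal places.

Δu = (2.5 − (-1.5))/6 = 2/3.
Right endpoints: -5/6, -1/6, 0.5, 7/6, 11/6, 2.5.
f(-5/6) = -10.625, f(-1/6) = -401/72, f(0.5) = -3.625, f(7/6) = 13/24, f(11/6) = 883/72, f(2.5) = 36.875.
Sum = Δu · [f(-5/6) + f(-1/6) + f(0.5) + ...].
Sum ≈ 19.907.

19.907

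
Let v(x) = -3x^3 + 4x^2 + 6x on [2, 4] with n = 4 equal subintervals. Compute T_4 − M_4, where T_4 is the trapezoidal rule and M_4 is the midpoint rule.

T_4 = -71.25.
M_4 = -68.375.
T_4 − M_4 = -2.875.

-2.875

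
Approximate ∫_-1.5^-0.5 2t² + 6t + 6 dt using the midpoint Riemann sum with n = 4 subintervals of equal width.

2.15625

Δt = (-0.5 − (-1.5))/4 = 0.25.
Midpoints: -1.375, -1.125, -0.875, -0.625.
f(-1.375) = 1.53125, f(-1.125) = 1.78125, f(-0.875) = 2.28125, f(-0.625) = 3.03125.
Sum = Δt · [f(-1.375) + f(-1.125) + f(-0.875) + f(-0.625)].
Sum = 2.15625.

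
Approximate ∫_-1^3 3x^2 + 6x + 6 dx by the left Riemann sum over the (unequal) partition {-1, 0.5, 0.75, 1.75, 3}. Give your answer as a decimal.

51.234375

Subinterval widths: 1.5, 0.25, 1, 1.25.
Left endpoints: -1, 0.5, 0.75, 1.75.
f(-1) = 3, f(0.5) = 9.75, f(0.75) = 12.1875, f(1.75) = 25.6875.
Sum = Σ Δx_i · f(x_i).
Sum = 51.234375.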